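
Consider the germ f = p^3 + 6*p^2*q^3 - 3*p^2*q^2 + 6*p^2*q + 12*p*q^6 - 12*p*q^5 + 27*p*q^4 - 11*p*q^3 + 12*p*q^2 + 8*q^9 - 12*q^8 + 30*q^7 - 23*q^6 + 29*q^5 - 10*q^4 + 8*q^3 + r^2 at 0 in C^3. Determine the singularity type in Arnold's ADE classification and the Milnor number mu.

Type E_{7}, Milnor number mu = 7.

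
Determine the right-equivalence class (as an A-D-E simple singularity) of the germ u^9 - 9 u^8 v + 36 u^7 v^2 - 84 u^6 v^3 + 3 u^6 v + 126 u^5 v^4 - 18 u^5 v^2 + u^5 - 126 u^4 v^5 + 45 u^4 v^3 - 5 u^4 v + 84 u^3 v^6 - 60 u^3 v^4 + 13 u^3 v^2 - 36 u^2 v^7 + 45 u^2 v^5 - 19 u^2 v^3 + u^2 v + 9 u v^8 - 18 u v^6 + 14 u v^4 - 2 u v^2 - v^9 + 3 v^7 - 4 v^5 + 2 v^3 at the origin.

D_{4}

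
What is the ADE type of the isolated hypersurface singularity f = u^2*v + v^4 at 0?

D_{5}

The Hessian of f at 0 is [[0, 0], [0, 0]] with rank 0, so corank 2. A Groebner basis of the Jacobian ideal J(f) in C{u,v} is {u^3, u^2/4 + v^3, u*v}; counting standard monomials gives mu = 5. Corank 2; j^3 = u^2*v has shape L^2 M (L != M), so D-series; mu = 5 gives D_5.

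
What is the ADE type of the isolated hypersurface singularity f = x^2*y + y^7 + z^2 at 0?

D_8

The Hessian of f at 0 has rank 1. Corank 2; j^3 = x^2*y has shape L^2 M (L != M), so D-series; mu = 8 gives D_8.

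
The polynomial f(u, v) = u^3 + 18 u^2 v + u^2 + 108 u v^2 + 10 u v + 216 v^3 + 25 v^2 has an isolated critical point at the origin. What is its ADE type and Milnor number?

Type A_{2}, Milnor number mu = 2.

The Hessian of f at 0 is [[2, 10], [10, 50]] with rank 1, so corank 1. A Groebner basis of the Jacobian ideal J(f) in C{u,v} is {v^2, u + 5*v}; counting standard monomials gives mu = 2. Corank 1: A-series; mu = 2 gives A_2.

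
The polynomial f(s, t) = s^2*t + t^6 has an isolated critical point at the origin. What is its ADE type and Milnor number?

Type D_7, Milnor number mu = 7.

The Hessian of f at 0 has rank 0. Corank 2; j^3 = s^2*t has shape L^2 M (L != M), so D-series; mu = 7 gives D_7.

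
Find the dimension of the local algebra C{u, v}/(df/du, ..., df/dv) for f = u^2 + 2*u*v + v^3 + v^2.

2

The Hessian of f at 0 is [[2, 2], [2, 2]] with rank 1, so corank 1. A Groebner basis of the Jacobian ideal J(f) in C{u,v} is {v^2, u + v}; counting standard monomials gives mu = 2. Corank 1: A-series; mu = 2 gives A_2.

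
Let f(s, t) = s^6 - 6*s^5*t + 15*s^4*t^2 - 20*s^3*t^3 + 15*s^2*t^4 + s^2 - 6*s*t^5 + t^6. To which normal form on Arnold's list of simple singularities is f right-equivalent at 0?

A5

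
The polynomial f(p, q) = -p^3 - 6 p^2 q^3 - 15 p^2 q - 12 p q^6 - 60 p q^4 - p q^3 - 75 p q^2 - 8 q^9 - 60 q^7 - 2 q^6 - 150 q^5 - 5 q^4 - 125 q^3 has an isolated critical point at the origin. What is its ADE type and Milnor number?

The Hessian of f at 0 has rank 0. Corank 2; j^3 = -(p + 5*q)^3 is a perfect cube, so E-series; the 4-jet and mu = 7 give E_7.

Type E_{7}, Milnor number mu = 7.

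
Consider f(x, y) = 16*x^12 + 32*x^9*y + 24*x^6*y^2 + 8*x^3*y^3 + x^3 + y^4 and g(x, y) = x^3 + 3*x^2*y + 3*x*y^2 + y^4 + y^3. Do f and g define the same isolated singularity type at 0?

Yes.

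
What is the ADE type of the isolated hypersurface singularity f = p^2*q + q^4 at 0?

D5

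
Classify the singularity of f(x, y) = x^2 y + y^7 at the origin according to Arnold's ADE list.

D8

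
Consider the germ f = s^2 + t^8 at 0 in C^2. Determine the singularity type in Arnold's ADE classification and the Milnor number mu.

Type A7, Milnor number mu = 7.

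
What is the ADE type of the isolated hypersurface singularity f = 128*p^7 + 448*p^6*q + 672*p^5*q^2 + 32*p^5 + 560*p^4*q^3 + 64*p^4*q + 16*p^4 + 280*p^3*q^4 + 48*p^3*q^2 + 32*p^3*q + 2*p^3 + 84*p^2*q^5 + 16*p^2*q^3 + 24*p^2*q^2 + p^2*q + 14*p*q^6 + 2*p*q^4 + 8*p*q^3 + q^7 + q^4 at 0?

D_{5}

The Hessian of f at 0 has rank 0. Corank 2; j^3 = p^2*(2*p + q) has shape L^2 M (L != M), so D-series; mu = 5 gives D_5.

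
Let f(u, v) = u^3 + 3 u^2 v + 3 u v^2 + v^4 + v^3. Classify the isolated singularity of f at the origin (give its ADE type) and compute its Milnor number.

Type E_6, Milnor number mu = 6.

The Hessian of f at 0 has rank 0. Corank 2; j^3 = (u + v)^3 is a perfect cube, so E-series; the 4-jet and mu = 6 give E_6.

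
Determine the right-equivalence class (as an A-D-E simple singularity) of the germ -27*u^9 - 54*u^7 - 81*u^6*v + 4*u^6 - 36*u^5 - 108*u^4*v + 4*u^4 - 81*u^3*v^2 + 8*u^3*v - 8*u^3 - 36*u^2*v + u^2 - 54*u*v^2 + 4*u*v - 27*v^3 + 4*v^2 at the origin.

A_2

The Hessian of f at 0 has rank 1. Corank 1: A-series; mu = 2 gives A_2.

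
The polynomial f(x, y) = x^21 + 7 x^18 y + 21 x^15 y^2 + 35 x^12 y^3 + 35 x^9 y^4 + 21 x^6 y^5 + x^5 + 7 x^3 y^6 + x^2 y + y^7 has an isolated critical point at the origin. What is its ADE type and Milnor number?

Type D_8, Milnor number mu = 8.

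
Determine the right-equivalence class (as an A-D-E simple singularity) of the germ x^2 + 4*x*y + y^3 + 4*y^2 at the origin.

A_{2}

The Hessian of f at 0 is [[2, 4], [4, 8]] with rank 1, so corank 1. A Groebner basis of the Jacobian ideal J(f) in C{x,y} is {y^2, x + 2*y}; counting standard monomials gives mu = 2. Corank 1: A-series; mu = 2 gives A_2.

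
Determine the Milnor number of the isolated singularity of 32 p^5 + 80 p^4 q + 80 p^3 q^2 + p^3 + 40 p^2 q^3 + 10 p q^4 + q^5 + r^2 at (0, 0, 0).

8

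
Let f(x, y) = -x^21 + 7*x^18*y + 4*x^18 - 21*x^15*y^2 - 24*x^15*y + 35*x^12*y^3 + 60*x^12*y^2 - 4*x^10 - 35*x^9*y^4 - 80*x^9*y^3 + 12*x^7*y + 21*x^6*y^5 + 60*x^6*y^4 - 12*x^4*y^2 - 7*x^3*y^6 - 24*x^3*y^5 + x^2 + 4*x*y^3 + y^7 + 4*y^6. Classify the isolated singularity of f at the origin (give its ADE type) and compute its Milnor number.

Type A6, Milnor number mu = 6.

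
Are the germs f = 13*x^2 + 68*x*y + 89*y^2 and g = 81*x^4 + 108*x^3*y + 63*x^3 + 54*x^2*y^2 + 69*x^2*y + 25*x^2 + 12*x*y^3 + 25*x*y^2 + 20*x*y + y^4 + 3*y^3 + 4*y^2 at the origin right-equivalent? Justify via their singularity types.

The Hessian of f at 0 is [[26, 68], [68, 178]] with rank 2, so corank 0. A Groebner basis of the Jacobian ideal J(f) in C{x,y} is {x, y}; counting standard monomials gives mu = 1. Corank 0: nondegenerate Morse point, so A_1. The Hessian of g at 0 is [[50, 20], [20, 8]] with rank 1, so corank 1. A Groebner basis of the Jacobian ideal J(g) in C{x,y} is {y^2, x + 2*y/5}; counting standard monomials gives mu = 2. Corank 1: A-series; mu = 2 gives A_2. f is A_1 but g is A_2, hence not right-equivalent.

No.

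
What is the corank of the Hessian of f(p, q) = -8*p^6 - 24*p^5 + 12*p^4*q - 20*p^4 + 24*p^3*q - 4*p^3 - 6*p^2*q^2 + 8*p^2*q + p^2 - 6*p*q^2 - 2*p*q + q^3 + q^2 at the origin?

1

The Hessian at 0 is [[2, -2], [-2, 2]] of rank 1; hence corank 1.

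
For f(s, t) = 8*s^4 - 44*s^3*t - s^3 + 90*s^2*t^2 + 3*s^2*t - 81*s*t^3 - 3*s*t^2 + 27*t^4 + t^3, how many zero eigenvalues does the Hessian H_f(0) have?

2

Hessian at 0 has rank 0.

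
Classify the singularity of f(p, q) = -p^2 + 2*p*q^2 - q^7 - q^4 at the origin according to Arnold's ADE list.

A_{6}

The Hessian of f at 0 has rank 1. Corank 1: A-series; mu = 6 gives A_6.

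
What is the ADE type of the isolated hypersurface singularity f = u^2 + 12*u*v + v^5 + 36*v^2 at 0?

The Hessian of f at 0 has rank 1. Corank 1: A-series; mu = 4 gives A_4.

A_{4}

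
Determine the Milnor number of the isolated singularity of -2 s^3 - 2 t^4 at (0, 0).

The Hessian of f at 0 has rank 0. Corank 2; j^3 = -2*s^3 is a perfect cube, so E-series; the 4-jet and mu = 6 give E_6.

6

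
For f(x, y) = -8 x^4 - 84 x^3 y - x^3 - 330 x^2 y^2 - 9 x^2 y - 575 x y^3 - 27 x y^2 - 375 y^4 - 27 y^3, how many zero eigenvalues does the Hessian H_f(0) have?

2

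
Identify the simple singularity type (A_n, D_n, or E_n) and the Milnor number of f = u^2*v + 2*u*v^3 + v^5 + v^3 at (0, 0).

Type D_{4}, Milnor number mu = 4.

The Hessian of f at 0 has rank 0. Corank 2; j^3 = v*(u^2 + v^2) splits into three distinct lines over C (the quadratic factor has nonzero discriminant), so D_4.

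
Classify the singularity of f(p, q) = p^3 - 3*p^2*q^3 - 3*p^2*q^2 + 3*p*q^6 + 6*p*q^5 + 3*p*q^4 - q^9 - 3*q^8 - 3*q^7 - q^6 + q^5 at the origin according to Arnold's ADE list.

The Hessian of f at 0 is [[0, 0], [0, 0]] with rank 0, so corank 2. A Groebner basis of the Jacobian ideal J(f) in C{p,q} is {-p^2/2 + p*q^3 + p*q^2, q^4, p^3, p^2*q - p^2 + 2*p*q^2}; counting standard monomials gives mu = 8. Corank 2; j^3 = p^3 is a perfect cube, so E-series; the 5-jet and mu = 8 give E_8.

E_8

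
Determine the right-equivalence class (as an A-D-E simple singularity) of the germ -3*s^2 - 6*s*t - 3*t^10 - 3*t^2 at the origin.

A_{9}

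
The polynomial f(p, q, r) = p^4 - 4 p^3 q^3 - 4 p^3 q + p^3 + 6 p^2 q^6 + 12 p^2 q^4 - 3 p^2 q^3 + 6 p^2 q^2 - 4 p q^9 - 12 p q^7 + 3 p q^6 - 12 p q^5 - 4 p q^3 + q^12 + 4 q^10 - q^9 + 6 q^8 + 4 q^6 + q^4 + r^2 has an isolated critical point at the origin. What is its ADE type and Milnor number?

Type E_{6}, Milnor number mu = 6.

The Hessian of f at 0 is [[0, 0, 0], [0, 0, 0], [0, 0, 2]] with rank 1, so corank 2. A Groebner basis of the Jacobian ideal J(f) in C{p,q,r} is {q^4, p*q^2 - q^3/3, p^2, r}; counting standard monomials gives mu = 6. Corank 2; j^3 = p^3 is a perfect cube, so E-series; the 4-jet and mu = 6 give E_6.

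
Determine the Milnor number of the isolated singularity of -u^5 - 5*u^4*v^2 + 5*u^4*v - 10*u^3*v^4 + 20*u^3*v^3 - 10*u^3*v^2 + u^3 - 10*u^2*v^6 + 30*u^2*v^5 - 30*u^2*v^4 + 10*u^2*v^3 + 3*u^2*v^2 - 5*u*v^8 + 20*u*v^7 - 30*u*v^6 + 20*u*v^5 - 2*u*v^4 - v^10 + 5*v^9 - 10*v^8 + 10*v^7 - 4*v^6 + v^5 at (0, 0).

8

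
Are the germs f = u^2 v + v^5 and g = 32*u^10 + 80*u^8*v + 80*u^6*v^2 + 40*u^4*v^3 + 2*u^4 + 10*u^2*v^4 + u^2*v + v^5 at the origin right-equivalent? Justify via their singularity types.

Yes.

The Hessian of f at 0 has rank 0. Corank 2; j^3 = u^2*v has shape L^2 M (L != M), so D-series; mu = 6 gives D_6. The Hessian of g at 0 has rank 0. Corank 2; j^3 = u^2*v has shape L^2 M (L != M), so D-series; mu = 6 gives D_6. Both have type D_6, hence right-equivalent.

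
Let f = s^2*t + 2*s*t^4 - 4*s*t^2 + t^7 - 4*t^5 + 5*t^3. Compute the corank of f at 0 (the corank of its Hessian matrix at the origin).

2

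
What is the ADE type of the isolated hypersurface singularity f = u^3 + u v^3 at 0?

E7

The Hessian of f at 0 is [[0, 0], [0, 0]] with rank 0, so corank 2. A Groebner basis of the Jacobian ideal J(f) in C{u,v} is {u^3, u*v^2, 3*u^2 + v^3}; counting standard monomials gives mu = 7. Corank 2; j^3 = u^3 is a perfect cube, so E-series; the 4-jet and mu = 7 give E_7.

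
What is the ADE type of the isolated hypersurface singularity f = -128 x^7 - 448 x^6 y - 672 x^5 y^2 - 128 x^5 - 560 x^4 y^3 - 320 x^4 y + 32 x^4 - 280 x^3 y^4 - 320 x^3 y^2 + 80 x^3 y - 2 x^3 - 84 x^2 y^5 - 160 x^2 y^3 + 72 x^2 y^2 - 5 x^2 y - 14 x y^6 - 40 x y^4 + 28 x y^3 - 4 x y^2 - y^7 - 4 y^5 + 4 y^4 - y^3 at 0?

D_8

The Hessian of f at 0 has rank 0. Corank 2; j^3 = -(x + y)^2*(2*x + y) has shape L^2 M (L != M), so D-series; mu = 8 gives D_8.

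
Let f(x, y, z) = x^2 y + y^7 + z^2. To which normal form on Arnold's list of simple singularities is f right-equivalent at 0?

The Hessian of f at 0 is [[0, 0, 0], [0, 0, 0], [0, 0, 2]] with rank 1, so corank 2. A Groebner basis of the Jacobian ideal J(f) in C{x,y,z} is {x^2/7 + y^6, x^3, x*y, z}; counting standard monomials gives mu = 8. Corank 2; j^3 = x^2*y has shape L^2 M (L != M), so D-series; mu = 8 gives D_8.

D_8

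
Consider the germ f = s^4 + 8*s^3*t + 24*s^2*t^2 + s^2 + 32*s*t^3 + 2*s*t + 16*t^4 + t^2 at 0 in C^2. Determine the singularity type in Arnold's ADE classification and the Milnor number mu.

Type A_3, Milnor number mu = 3.

The Hessian of f at 0 has rank 1. Corank 1: A-series; mu = 3 gives A_3.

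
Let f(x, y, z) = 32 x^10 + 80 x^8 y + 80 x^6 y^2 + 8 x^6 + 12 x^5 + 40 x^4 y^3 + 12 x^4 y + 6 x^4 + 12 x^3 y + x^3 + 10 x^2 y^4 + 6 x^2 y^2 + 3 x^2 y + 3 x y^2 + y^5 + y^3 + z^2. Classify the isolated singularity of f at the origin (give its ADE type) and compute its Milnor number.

The Hessian of f at 0 has rank 1. Corank 2; j^3 = (x + y)^3 is a perfect cube, so E-series; the 5-jet and mu = 8 give E_8.

Type E_8, Milnor number mu = 8.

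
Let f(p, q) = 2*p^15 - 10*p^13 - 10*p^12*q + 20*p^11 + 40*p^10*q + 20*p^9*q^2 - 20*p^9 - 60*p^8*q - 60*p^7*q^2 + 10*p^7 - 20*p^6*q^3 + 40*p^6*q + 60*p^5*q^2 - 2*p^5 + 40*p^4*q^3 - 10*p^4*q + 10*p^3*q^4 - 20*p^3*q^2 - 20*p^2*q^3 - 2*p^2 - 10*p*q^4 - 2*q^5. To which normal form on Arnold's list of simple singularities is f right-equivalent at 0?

A_4

The Hessian of f at 0 has rank 1. Corank 1: A-series; mu = 4 gives A_4.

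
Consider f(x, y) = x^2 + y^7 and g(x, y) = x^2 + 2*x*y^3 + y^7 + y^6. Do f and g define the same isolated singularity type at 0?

The Hessian of f at 0 has rank 1. Corank 1: A-series; mu = 6 gives A_6. The Hessian of g at 0 has rank 1. Corank 1: A-series; mu = 6 gives A_6. Both have type A_6, hence right-equivalent.

Yes.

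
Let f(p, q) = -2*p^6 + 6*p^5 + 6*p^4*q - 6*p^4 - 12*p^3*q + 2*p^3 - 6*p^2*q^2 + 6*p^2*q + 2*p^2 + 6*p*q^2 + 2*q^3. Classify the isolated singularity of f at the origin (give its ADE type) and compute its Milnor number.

Type A_{2}, Milnor number mu = 2.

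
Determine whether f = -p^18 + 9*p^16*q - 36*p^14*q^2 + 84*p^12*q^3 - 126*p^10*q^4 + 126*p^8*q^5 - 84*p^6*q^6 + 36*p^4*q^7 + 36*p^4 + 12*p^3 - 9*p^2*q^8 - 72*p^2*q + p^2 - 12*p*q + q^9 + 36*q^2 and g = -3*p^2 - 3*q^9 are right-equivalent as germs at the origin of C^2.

Yes.

The Hessian of f at 0 is [[2, -12], [-12, 72]] with rank 1, so corank 1. A Groebner basis of the Jacobian ideal J(f) in C{p,q} is {-7*p*q^2/2592 - p*q/15552 - 7*p/20155392 + q^5 - 5*q^4/72 + 5*q^3/648 + 29*q^2/93312 + 7*q/3359232, p*q^3 + 5*p*q^2/72 + p*q/864 + p/186624 - 3*q^4/2 - q^3/4 - 5*q^2/864 - q/31104, p^2 + p/6 - q}; counting standard monomials gives mu = 8. Corank 1: A-series; mu = 8 gives A_8. The Hessian of g at 0 is [[-6, 0], [0, 0]] with rank 1, so corank 1. A Groebner basis of the Jacobian ideal J(g) in C{p,q} is {q^8, p}; counting standard monomials gives mu = 8. Corank 1: A-series; mu = 8 gives A_8. Both have type A_8, hence right-equivalent.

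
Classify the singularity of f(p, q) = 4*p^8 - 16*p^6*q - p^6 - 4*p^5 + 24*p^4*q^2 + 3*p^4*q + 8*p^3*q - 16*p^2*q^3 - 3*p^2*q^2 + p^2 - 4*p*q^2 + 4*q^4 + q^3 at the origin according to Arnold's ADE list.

A_{2}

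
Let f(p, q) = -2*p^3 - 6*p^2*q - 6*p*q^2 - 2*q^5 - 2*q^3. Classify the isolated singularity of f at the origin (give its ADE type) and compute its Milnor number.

The Hessian of f at 0 has rank 0. Corank 2; j^3 = -2*(p + q)^3 is a perfect cube, so E-series; the 5-jet and mu = 8 give E_8.

Type E_{8}, Milnor number mu = 8.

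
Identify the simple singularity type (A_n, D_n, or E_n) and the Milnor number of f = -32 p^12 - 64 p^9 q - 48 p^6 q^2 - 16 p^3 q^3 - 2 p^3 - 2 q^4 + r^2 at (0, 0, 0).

The Hessian of f at 0 has rank 1. Corank 2; j^3 = -2*p^3 is a perfect cube, so E-series; the 4-jet and mu = 6 give E_6.

Type E6, Milnor number mu = 6.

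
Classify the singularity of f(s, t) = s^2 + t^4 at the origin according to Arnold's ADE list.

The Hessian of f at 0 has rank 1. Corank 1: A-series; mu = 3 gives A_3.

A_{3}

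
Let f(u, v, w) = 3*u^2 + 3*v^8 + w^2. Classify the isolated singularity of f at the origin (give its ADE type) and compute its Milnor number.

Type A_7, Milnor number mu = 7.

The Hessian of f at 0 is [[6, 0, 0], [0, 0, 0], [0, 0, 2]] with rank 2, so corank 1. A Groebner basis of the Jacobian ideal J(f) in C{u,v,w} is {v^7, u, w}; counting standard monomials gives mu = 7. Corank 1: A-series; mu = 7 gives A_7.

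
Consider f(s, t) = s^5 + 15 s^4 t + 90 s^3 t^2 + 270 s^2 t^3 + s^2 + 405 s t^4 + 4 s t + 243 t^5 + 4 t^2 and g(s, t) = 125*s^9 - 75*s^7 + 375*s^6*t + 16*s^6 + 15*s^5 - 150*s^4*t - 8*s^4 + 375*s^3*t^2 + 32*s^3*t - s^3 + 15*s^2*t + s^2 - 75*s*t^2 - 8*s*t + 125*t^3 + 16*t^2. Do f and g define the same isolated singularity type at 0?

No.

The Hessian of f at 0 is [[2, 4], [4, 8]] with rank 1, so corank 1. A Groebner basis of the Jacobian ideal J(f) in C{s,t} is {t^4, s + 2*t}; counting standard monomials gives mu = 4. Corank 1: A-series; mu = 4 gives A_4. The Hessian of g at 0 is [[2, -8], [-8, 32]] with rank 1, so corank 1. A Groebner basis of the Jacobian ideal J(g) in C{s,t} is {t^2, s - 4*t}; counting standard monomials gives mu = 2. Corank 1: A-series; mu = 2 gives A_2. f is A_4 but g is A_2, hence not right-equivalent.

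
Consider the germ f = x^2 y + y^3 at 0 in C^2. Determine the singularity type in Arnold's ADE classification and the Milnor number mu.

The Hessian of f at 0 has rank 0. Corank 2; j^3 = y*(x^2 + y^2) splits into three distinct lines over C (the quadratic factor has nonzero discriminant), so D_4.

Type D_4, Milnor number mu = 4.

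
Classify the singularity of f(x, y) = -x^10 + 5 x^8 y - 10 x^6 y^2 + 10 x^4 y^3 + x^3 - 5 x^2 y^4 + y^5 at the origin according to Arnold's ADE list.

E8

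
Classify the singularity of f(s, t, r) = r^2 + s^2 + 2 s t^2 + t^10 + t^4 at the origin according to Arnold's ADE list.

The Hessian of f at 0 has rank 2. Corank 1: A-series; mu = 9 gives A_9.

A9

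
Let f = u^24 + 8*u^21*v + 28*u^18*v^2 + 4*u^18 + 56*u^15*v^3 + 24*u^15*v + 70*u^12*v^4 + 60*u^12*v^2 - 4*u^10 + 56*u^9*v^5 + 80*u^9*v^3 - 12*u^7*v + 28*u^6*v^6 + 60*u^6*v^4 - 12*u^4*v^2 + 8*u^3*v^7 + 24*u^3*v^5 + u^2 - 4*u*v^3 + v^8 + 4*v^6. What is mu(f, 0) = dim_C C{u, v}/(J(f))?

7

The Hessian of f at 0 is [[2, 0], [0, 0]] with rank 1, so corank 1. A Groebner basis of the Jacobian ideal J(f) in C{u,v} is {u^3, u^2*v, -u/2 + v^3}; counting standard monomials gives mu = 7. Corank 1: A-series; mu = 7 gives A_7.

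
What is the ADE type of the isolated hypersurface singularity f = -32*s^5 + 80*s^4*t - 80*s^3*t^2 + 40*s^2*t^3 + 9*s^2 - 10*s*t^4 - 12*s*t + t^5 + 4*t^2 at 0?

A4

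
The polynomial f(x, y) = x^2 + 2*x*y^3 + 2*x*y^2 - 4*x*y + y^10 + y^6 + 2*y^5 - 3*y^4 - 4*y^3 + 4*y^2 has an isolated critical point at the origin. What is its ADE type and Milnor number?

The Hessian of f at 0 has rank 1. Corank 1: A-series; mu = 9 gives A_9.

Type A_{9}, Milnor number mu = 9.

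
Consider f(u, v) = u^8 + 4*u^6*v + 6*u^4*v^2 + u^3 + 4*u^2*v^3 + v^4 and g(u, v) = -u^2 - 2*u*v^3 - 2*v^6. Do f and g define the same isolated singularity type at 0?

No.

The Hessian of f at 0 is [[0, 0], [0, 0]] with rank 0, so corank 2. A Groebner basis of the Jacobian ideal J(f) in C{u,v} is {v^3, u^2}; counting standard monomials gives mu = 6. Corank 2; j^3 = u^3 is a perfect cube, so E-series; the 4-jet and mu = 6 give E_6. The Hessian of g at 0 is [[-2, 0], [0, 0]] with rank 1, so corank 1. A Groebner basis of the Jacobian ideal J(g) in C{u,v} is {u*v^2, u + v^3, u^2}; counting standard monomials gives mu = 5. Corank 1: A-series; mu = 5 gives A_5. f is E_6 but g is A_5, hence not right-equivalent.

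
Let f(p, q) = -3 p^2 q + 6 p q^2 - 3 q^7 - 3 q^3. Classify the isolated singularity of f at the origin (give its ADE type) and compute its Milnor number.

Type D_8, Milnor number mu = 8.

The Hessian of f at 0 is [[0, 0], [0, 0]] with rank 0, so corank 2. A Groebner basis of the Jacobian ideal J(f) in C{p,q} is {p^2/7 + q^6 - q^2/7, p^3 - q^3, p*q - q^2}; counting standard monomials gives mu = 8. Corank 2; j^3 = -3*q*(p - q)^2 has shape L^2 M (L != M), so D-series; mu = 8 gives D_8.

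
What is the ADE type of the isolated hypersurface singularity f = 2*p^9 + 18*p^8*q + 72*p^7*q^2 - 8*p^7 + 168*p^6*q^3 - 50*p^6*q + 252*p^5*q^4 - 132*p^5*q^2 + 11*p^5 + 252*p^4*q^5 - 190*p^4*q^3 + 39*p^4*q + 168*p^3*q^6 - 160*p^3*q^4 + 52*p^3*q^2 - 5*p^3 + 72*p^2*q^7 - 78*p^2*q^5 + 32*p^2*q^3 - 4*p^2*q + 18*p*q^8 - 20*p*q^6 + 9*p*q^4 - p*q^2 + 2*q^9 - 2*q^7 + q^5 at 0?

The Hessian of f at 0 has rank 0. Corank 2; j^3 = -p*(5*p^2 + 4*p*q + q^2) splits into three distinct lines over C (the quadratic factor has nonzero discriminant), so D_4.

D_4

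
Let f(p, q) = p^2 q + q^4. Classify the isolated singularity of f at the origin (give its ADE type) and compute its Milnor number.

Type D5, Milnor number mu = 5.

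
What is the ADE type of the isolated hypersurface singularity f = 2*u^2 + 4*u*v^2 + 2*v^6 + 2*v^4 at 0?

A_5

The Hessian of f at 0 has rank 1. Corank 1: A-series; mu = 5 gives A_5.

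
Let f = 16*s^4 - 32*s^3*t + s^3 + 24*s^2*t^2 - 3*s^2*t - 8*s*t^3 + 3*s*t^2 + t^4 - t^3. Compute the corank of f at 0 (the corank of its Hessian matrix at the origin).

2

The Hessian at 0 is [[0, 0], [0, 0]] of rank 0; hence corank 2.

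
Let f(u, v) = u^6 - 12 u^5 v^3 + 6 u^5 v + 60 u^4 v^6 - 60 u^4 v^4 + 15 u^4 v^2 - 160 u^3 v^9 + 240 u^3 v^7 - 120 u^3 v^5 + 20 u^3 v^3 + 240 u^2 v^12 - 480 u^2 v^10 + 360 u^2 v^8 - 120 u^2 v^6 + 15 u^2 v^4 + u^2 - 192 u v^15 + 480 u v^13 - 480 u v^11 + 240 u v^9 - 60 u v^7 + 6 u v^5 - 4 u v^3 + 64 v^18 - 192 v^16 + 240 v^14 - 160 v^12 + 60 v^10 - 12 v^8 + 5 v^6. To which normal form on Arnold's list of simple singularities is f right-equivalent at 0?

A_5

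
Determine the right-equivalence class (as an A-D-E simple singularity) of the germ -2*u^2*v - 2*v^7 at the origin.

D_8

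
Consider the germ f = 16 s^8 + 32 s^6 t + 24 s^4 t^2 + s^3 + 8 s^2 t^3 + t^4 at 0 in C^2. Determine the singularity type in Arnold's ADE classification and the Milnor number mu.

Type E6, Milnor number mu = 6.

The Hessian of f at 0 is [[0, 0], [0, 0]] with rank 0, so corank 2. A Groebner basis of the Jacobian ideal J(f) in C{s,t} is {t^3, s^2}; counting standard monomials gives mu = 6. Corank 2; j^3 = s^3 is a perfect cube, so E-series; the 4-jet and mu = 6 give E_6.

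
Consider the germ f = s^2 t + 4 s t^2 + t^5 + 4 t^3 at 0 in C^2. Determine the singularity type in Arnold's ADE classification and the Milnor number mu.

Type D_{6}, Milnor number mu = 6.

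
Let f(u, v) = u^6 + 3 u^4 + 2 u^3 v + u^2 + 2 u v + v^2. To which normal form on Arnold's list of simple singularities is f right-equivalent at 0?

The Hessian of f at 0 has rank 1. Corank 1: A-series; mu = 3 gives A_3.

A_3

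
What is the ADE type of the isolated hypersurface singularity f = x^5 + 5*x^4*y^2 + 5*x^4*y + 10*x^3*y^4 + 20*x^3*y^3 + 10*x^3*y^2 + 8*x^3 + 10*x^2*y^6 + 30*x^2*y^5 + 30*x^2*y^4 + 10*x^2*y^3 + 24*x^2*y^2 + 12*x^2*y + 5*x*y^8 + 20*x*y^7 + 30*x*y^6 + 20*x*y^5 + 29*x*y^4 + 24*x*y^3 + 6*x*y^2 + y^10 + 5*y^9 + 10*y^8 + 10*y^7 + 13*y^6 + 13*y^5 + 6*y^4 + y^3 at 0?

The Hessian of f at 0 is [[0, 0], [0, 0]] with rank 0, so corank 2. A Groebner basis of the Jacobian ideal J(f) in C{x,y} is {-5*x^2/8 + x*y^3 - 5*x*y^2/4 - 5*x*y/8 - 5*y^3/8 - 5*y^2/32, x^2 + 2*x*y^2 + x*y + y^4 + y^3 + y^2/4, x^3 - 3*x^2/8 - 3*x*y^2/2 - 3*x*y/8 - 5*y^3/8 - 3*y^2/32, x^2*y + x^2/4 + 3*x*y^2/2 + x*y/4 + y^3/2 + y^2/16}; counting standard monomials gives mu = 8. Corank 2; j^3 = (2*x + y)^3 is a perfect cube, so E-series; the 5-jet and mu = 8 give E_8.

E_{8}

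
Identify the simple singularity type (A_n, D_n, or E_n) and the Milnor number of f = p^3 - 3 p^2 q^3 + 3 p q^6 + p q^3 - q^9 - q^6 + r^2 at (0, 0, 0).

The Hessian of f at 0 has rank 1. Corank 2; j^3 = p^3 is a perfect cube, so E-series; the 4-jet and mu = 7 give E_7.

Type E_{7}, Milnor number mu = 7.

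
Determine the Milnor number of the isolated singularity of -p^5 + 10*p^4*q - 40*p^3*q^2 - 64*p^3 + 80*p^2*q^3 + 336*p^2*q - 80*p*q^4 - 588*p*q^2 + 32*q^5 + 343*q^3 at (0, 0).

8

The Hessian of f at 0 has rank 0. Corank 2; j^3 = -(4*p - 7*q)^3 is a perfect cube, so E-series; the 5-jet and mu = 8 give E_8.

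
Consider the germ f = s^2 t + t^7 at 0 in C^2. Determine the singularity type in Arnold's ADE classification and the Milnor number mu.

Type D8, Milnor number mu = 8.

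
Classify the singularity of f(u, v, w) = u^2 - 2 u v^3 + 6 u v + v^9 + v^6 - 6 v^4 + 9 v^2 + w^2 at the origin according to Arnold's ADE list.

The Hessian of f at 0 has rank 2. Corank 1: A-series; mu = 8 gives A_8.

A8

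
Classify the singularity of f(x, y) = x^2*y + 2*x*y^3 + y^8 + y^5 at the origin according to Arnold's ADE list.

D9

The Hessian of f at 0 has rank 0. Corank 2; j^3 = x^2*y has shape L^2 M (L != M), so D-series; mu = 9 gives D_9.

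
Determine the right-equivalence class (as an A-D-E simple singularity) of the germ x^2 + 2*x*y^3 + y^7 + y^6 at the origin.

A_{6}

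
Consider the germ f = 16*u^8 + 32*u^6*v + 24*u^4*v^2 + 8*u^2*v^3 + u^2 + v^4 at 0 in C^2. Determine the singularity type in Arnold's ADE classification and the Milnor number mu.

The Hessian of f at 0 is [[2, 0], [0, 0]] with rank 1, so corank 1. A Groebner basis of the Jacobian ideal J(f) in C{u,v} is {v^3, u}; counting standard monomials gives mu = 3. Corank 1: A-series; mu = 3 gives A_3.

Type A_{3}, Milnor number mu = 3.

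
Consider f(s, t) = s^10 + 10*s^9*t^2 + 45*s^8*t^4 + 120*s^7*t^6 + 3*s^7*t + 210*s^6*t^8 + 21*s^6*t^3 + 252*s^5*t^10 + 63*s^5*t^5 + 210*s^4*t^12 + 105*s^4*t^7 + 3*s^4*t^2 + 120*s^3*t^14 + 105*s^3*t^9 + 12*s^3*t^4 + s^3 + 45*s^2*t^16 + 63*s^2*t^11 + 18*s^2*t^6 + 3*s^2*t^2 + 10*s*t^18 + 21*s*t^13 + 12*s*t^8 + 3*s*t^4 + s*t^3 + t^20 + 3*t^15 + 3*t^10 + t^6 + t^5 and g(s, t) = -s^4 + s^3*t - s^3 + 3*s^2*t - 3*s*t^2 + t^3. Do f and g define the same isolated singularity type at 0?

Yes.

The Hessian of f at 0 is [[0, 0], [0, 0]] with rank 0, so corank 2. A Groebner basis of the Jacobian ideal J(f) in C{s,t} is {-s^2 + t^4 - t^3/3, s^3, s^2*t + s^2/3 + t^3/9, s^2 + s*t^2 + t^3/3}; counting standard monomials gives mu = 7. Corank 2; j^3 = s^3 is a perfect cube, so E-series; the 4-jet and mu = 7 give E_7. The Hessian of g at 0 is [[0, 0], [0, 0]] with rank 0, so corank 2. A Groebner basis of the Jacobian ideal J(g) in C{s,t} is {3*s^2 - 6*s*t + t^4 + t^3 + 3*t^2, s^3 + 3*s^2 - 6*s*t + 3*t^2, s^2*t + 3*s^2 - 6*s*t + 3*t^2, 2*s^2 + s*t^2 - 4*s*t - t^3/3 + 2*t^2}; counting standard monomials gives mu = 7. Corank 2; j^3 = -(s - t)^3 is a perfect cube, so E-series; the 4-jet and mu = 7 give E_7. Both have type E_7, hence right-equivalent.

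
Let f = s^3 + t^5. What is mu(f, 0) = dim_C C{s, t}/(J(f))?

8

The Hessian of f at 0 is [[0, 0], [0, 0]] with rank 0, so corank 2. A Groebner basis of the Jacobian ideal J(f) in C{s,t} is {t^4, s^2}; counting standard monomials gives mu = 8. Corank 2; j^3 = s^3 is a perfect cube, so E-series; the 5-jet and mu = 8 give E_8.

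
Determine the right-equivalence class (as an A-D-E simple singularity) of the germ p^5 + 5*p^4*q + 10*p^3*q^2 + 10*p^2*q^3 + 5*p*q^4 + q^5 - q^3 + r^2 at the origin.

The Hessian of f at 0 is [[0, 0, 0], [0, 0, 0], [0, 0, 2]] with rank 1, so corank 2. A Groebner basis of the Jacobian ideal J(f) in C{p,q,r} is {p^4 + 4*p^3*q, q^2, r}; counting standard monomials gives mu = 8. Corank 2; j^3 = -q^3 is a perfect cube, so E-series; the 5-jet and mu = 8 give E_8.

E_8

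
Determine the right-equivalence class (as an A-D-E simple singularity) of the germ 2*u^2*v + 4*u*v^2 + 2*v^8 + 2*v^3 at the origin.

D_{9}

The Hessian of f at 0 is [[0, 0], [0, 0]] with rank 0, so corank 2. A Groebner basis of the Jacobian ideal J(f) in C{u,v} is {u^2/8 + v^7 - v^2/8, u^3 + v^3, u*v + v^2}; counting standard monomials gives mu = 9. Corank 2; j^3 = 2*v*(u + v)^2 has shape L^2 M (L != M), so D-series; mu = 9 gives D_9.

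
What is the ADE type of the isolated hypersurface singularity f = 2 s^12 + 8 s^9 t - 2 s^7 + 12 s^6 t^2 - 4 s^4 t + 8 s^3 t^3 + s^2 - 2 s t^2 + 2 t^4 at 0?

The Hessian of f at 0 is [[2, 0], [0, 0]] with rank 1, so corank 1. A Groebner basis of the Jacobian ideal J(f) in C{s,t} is {s^2, s*t, -s + t^2}; counting standard monomials gives mu = 3. Corank 1: A-series; mu = 3 gives A_3.

A3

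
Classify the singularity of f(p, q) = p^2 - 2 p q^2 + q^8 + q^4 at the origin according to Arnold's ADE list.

A_7

The Hessian of f at 0 is [[2, 0], [0, 0]] with rank 1, so corank 1. A Groebner basis of the Jacobian ideal J(f) in C{p,q} is {p^4, p^3*q, -p + q^2}; counting standard monomials gives mu = 7. Corank 1: A-series; mu = 7 gives A_7.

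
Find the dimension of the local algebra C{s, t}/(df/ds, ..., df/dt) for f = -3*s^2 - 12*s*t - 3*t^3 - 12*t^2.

2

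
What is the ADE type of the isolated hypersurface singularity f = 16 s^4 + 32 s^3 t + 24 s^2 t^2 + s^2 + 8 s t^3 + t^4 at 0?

The Hessian of f at 0 is [[2, 0], [0, 0]] with rank 1, so corank 1. A Groebner basis of the Jacobian ideal J(f) in C{s,t} is {t^3, s}; counting standard monomials gives mu = 3. Corank 1: A-series; mu = 3 gives A_3.

A_{3}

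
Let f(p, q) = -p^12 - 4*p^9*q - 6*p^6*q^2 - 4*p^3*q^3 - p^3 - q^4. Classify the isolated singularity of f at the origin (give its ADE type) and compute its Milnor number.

The Hessian of f at 0 is [[0, 0], [0, 0]] with rank 0, so corank 2. A Groebner basis of the Jacobian ideal J(f) in C{p,q} is {q^3, p^2}; counting standard monomials gives mu = 6. Corank 2; j^3 = -p^3 is a perfect cube, so E-series; the 4-jet and mu = 6 give E_6.

Type E_6, Milnor number mu = 6.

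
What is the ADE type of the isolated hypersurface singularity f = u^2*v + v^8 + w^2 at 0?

The Hessian of f at 0 has rank 1. Corank 2; j^3 = u^2*v has shape L^2 M (L != M), so D-series; mu = 9 gives D_9.

D9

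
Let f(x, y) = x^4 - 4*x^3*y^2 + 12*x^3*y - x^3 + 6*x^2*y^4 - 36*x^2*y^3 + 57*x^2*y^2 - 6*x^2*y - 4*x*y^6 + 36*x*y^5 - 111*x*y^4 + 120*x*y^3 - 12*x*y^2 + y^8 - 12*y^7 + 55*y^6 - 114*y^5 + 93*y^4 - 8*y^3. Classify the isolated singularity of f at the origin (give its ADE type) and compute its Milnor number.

Type E_{6}, Milnor number mu = 6.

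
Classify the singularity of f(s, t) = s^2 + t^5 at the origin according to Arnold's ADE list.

A4

The Hessian of f at 0 has rank 1. Corank 1: A-series; mu = 4 gives A_4.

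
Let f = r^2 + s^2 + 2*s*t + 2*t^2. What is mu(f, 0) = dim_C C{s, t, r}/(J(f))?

1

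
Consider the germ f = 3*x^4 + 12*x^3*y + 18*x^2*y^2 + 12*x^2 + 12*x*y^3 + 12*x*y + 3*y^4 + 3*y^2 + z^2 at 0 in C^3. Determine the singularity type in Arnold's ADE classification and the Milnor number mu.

Type A_{3}, Milnor number mu = 3.

The Hessian of f at 0 is [[24, 12, 0], [12, 6, 0], [0, 0, 2]] with rank 2, so corank 1. A Groebner basis of the Jacobian ideal J(f) in C{x,y,z} is {y^3, x + y/2, z}; counting standard monomials gives mu = 3. Corank 1: A-series; mu = 3 gives A_3.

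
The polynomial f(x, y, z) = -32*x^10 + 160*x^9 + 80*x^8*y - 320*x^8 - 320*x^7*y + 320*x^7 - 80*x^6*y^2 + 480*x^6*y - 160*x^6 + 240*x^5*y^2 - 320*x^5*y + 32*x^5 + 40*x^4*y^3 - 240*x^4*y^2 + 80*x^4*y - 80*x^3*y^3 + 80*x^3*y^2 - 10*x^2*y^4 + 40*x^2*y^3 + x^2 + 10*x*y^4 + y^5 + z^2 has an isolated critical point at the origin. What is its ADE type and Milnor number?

Type A4, Milnor number mu = 4.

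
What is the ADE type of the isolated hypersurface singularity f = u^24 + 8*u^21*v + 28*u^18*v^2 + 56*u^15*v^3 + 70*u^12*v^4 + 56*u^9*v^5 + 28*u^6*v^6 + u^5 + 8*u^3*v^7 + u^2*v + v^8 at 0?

D9

The Hessian of f at 0 has rank 0. Corank 2; j^3 = u^2*v has shape L^2 M (L != M), so D-series; mu = 9 gives D_9.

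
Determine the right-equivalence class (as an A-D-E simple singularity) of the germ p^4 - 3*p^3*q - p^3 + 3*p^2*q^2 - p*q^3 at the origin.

E_{7}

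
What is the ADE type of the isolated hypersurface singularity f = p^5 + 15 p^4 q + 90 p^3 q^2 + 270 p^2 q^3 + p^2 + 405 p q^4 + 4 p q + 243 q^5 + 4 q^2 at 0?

A_4

The Hessian of f at 0 has rank 1. Corank 1: A-series; mu = 4 gives A_4.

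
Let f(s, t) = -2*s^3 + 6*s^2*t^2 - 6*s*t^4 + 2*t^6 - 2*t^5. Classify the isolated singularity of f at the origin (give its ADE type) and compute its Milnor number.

Type E_{8}, Milnor number mu = 8.

The Hessian of f at 0 has rank 0. Corank 2; j^3 = -2*s^3 is a perfect cube, so E-series; the 5-jet and mu = 8 give E_8.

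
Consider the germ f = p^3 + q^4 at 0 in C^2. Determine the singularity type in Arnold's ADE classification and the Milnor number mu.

Type E6, Milnor number mu = 6.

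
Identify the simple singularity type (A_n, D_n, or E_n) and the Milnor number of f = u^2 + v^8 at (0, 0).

Type A_7, Milnor number mu = 7.

The Hessian of f at 0 has rank 1. Corank 1: A-series; mu = 7 gives A_7.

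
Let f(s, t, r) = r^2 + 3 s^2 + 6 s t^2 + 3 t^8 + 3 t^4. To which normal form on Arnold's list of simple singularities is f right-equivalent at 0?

A7

The Hessian of f at 0 has rank 2. Corank 1: A-series; mu = 7 gives A_7.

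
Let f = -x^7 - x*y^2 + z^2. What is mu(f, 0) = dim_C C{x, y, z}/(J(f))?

The Hessian of f at 0 is [[0, 0, 0], [0, 0, 0], [0, 0, 2]] with rank 1, so corank 2. A Groebner basis of the Jacobian ideal J(f) in C{x,y,z} is {x^6 + y^2/7, y^3, x*y, z}; counting standard monomials gives mu = 8. Corank 2; j^3 = -x*y^2 has shape L^2 M (L != M), so D-series; mu = 8 gives D_8.

8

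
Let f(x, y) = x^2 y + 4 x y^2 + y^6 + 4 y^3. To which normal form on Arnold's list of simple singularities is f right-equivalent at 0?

D_7

The Hessian of f at 0 has rank 0. Corank 2; j^3 = y*(x + 2*y)^2 has shape L^2 M (L != M), so D-series; mu = 7 gives D_7.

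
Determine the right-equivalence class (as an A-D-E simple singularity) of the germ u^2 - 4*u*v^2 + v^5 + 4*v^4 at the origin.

The Hessian of f at 0 is [[2, 0], [0, 0]] with rank 1, so corank 1. A Groebner basis of the Jacobian ideal J(f) in C{u,v} is {u^2, -u/2 + v^2}; counting standard monomials gives mu = 4. Corank 1: A-series; mu = 4 gives A_4.

A4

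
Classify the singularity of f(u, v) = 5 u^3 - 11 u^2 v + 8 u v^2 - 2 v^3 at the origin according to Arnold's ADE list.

The Hessian of f at 0 has rank 0. Corank 2; j^3 = (u - v)*(5*u^2 - 6*u*v + 2*v^2) splits into three distinct lines over C (the quadratic factor has nonzero discriminant), so D_4.

D_{4}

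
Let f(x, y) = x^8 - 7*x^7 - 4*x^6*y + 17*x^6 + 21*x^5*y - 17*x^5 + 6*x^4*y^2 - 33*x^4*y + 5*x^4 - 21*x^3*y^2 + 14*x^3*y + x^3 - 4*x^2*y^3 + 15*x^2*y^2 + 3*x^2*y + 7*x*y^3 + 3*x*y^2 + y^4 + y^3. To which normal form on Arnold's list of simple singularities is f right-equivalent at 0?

The Hessian of f at 0 has rank 0. Corank 2; j^3 = (x + y)^3 is a perfect cube, so E-series; the 4-jet and mu = 7 give E_7.

E_7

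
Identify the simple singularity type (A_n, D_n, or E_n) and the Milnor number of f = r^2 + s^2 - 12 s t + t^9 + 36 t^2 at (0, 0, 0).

The Hessian of f at 0 is [[2, -12, 0], [-12, 72, 0], [0, 0, 2]] with rank 2, so corank 1. A Groebner basis of the Jacobian ideal J(f) in C{s,t,r} is {t^8, s - 6*t, r}; counting standard monomials gives mu = 8. Corank 1: A-series; mu = 8 gives A_8.

Type A_{8}, Milnor number mu = 8.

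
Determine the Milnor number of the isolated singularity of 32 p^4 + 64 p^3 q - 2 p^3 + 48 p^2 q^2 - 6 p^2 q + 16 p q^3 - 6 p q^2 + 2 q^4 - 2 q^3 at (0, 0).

6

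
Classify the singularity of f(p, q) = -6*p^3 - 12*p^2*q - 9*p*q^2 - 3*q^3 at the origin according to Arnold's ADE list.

D_{4}

The Hessian of f at 0 has rank 0. Corank 2; j^3 = -3*(p + q)*(2*p^2 + 2*p*q + q^2) splits into three distinct lines over C (the quadratic factor has nonzero discriminant), so D_4.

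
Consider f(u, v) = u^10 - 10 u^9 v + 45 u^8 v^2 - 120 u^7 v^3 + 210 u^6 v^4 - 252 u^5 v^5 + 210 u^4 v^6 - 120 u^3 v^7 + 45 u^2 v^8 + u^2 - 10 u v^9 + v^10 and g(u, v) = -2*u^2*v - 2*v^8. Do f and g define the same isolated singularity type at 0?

The Hessian of f at 0 is [[2, 0], [0, 0]] with rank 1, so corank 1. A Groebner basis of the Jacobian ideal J(f) in C{u,v} is {v^9, u}; counting standard monomials gives mu = 9. Corank 1: A-series; mu = 9 gives A_9. The Hessian of g at 0 is [[0, 0], [0, 0]] with rank 0, so corank 2. A Groebner basis of the Jacobian ideal J(g) in C{u,v} is {u^2/8 + v^7, u^3, u*v}; counting standard monomials gives mu = 9. Corank 2; j^3 = -2*u^2*v has shape L^2 M (L != M), so D-series; mu = 9 gives D_9. f is A_9 but g is D_9, hence not right-equivalent.

No.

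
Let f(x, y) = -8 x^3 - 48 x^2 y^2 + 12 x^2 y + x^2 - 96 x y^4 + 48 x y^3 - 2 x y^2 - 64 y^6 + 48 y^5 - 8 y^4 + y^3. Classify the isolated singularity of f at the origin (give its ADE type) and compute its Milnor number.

Type A_{2}, Milnor number mu = 2.

The Hessian of f at 0 is [[2, 0], [0, 0]] with rank 1, so corank 1. A Groebner basis of the Jacobian ideal J(f) in C{x,y} is {y^2, x}; counting standard monomials gives mu = 2. Corank 1: A-series; mu = 2 gives A_2.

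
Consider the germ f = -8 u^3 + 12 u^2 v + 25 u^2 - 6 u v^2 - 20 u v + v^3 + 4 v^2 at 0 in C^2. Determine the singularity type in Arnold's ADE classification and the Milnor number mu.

Type A_2, Milnor number mu = 2.

The Hessian of f at 0 has rank 1. Corank 1: A-series; mu = 2 gives A_2.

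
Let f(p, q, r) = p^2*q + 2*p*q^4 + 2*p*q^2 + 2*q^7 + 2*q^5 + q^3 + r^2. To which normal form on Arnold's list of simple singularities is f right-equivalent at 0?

D_{8}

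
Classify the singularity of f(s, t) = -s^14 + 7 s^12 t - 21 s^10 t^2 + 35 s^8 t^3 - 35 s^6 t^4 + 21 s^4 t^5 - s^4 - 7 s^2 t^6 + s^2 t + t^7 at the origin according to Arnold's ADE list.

D_{8}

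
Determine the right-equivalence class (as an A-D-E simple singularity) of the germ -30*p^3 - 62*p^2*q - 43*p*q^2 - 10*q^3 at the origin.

D_{4}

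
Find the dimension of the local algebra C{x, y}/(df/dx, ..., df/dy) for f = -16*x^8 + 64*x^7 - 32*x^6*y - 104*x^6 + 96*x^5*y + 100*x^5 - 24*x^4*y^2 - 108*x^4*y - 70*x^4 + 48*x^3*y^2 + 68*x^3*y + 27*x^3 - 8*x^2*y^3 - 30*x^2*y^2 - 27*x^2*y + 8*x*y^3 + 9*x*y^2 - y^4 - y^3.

The Hessian of f at 0 is [[0, 0], [0, 0]] with rank 0, so corank 2. A Groebner basis of the Jacobian ideal J(f) in C{x,y} is {x^3 - 27*x^2/4 + 9*x*y/2 - 3*y^2/4, x^2*y - 18*x^2 + 12*x*y - 2*y^2, -189*x^2/4 + x*y^2 + 63*x*y/2 - 21*y^2/4, -243*x^2/2 + 81*x*y + y^3 - 27*y^2/2}; counting standard monomials gives mu = 6. Corank 2; j^3 = (3*x - y)^3 is a perfect cube, so E-series; the 4-jet and mu = 6 give E_6.

6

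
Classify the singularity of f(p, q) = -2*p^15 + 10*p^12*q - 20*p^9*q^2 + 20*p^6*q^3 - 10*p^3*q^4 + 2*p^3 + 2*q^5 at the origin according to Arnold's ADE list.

E_{8}

The Hessian of f at 0 is [[0, 0], [0, 0]] with rank 0, so corank 2. A Groebner basis of the Jacobian ideal J(f) in C{p,q} is {q^4, p^2}; counting standard monomials gives mu = 8. Corank 2; j^3 = 2*p^3 is a perfect cube, so E-series; the 5-jet and mu = 8 give E_8.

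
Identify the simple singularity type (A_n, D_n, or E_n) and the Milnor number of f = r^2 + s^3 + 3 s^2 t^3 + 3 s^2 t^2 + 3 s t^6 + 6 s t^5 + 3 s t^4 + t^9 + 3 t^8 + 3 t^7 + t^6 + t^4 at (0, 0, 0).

Type E6, Milnor number mu = 6.

The Hessian of f at 0 has rank 1. Corank 2; j^3 = s^3 is a perfect cube, so E-series; the 4-jet and mu = 6 give E_6.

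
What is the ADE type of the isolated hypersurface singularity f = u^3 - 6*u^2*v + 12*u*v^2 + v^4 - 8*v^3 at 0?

E_{6}

The Hessian of f at 0 has rank 0. Corank 2; j^3 = (u - 2*v)^3 is a perfect cube, so E-series; the 4-jet and mu = 6 give E_6.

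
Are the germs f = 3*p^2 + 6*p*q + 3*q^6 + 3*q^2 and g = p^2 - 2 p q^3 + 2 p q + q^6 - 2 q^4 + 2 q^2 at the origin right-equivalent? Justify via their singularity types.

No.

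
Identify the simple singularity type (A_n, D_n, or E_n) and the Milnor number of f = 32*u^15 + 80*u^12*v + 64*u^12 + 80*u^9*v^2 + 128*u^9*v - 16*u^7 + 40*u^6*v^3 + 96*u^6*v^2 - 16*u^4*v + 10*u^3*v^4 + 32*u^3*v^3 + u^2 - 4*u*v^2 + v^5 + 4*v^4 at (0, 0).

Type A_4, Milnor number mu = 4.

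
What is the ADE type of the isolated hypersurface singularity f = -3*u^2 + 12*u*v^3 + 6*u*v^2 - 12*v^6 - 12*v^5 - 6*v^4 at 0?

A_3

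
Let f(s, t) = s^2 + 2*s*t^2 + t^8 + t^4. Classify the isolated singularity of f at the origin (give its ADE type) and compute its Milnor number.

The Hessian of f at 0 has rank 1. Corank 1: A-series; mu = 7 gives A_7.

Type A_{7}, Milnor number mu = 7.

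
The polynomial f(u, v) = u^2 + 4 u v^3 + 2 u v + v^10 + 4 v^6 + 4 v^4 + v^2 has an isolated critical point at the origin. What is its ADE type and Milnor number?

Type A9, Milnor number mu = 9.

The Hessian of f at 0 has rank 1. Corank 1: A-series; mu = 9 gives A_9.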